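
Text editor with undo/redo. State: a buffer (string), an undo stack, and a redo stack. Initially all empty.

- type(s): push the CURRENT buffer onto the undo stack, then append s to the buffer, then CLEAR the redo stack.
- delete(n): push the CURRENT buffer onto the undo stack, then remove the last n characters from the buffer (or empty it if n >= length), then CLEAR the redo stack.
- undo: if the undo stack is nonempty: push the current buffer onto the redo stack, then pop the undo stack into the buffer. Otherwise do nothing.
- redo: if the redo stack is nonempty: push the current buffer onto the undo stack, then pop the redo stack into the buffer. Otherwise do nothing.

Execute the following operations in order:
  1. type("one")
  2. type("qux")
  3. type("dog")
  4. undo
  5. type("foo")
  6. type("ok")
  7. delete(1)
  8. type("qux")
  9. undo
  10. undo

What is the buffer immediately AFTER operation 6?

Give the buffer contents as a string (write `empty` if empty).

Answer: onequxfoook

Derivation:
After op 1 (type): buf='one' undo_depth=1 redo_depth=0
After op 2 (type): buf='onequx' undo_depth=2 redo_depth=0
After op 3 (type): buf='onequxdog' undo_depth=3 redo_depth=0
After op 4 (undo): buf='onequx' undo_depth=2 redo_depth=1
After op 5 (type): buf='onequxfoo' undo_depth=3 redo_depth=0
After op 6 (type): buf='onequxfoook' undo_depth=4 redo_depth=0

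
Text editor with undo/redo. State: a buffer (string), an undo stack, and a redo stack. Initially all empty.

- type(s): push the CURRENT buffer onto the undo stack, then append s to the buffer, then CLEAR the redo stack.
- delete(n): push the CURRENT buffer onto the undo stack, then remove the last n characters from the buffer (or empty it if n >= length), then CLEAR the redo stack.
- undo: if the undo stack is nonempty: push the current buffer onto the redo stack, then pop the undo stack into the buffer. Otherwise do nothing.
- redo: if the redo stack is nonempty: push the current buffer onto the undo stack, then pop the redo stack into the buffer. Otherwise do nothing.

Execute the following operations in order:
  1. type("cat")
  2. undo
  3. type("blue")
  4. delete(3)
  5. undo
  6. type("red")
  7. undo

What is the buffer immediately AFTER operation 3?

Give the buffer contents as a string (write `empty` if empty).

Answer: blue

Derivation:
After op 1 (type): buf='cat' undo_depth=1 redo_depth=0
After op 2 (undo): buf='(empty)' undo_depth=0 redo_depth=1
After op 3 (type): buf='blue' undo_depth=1 redo_depth=0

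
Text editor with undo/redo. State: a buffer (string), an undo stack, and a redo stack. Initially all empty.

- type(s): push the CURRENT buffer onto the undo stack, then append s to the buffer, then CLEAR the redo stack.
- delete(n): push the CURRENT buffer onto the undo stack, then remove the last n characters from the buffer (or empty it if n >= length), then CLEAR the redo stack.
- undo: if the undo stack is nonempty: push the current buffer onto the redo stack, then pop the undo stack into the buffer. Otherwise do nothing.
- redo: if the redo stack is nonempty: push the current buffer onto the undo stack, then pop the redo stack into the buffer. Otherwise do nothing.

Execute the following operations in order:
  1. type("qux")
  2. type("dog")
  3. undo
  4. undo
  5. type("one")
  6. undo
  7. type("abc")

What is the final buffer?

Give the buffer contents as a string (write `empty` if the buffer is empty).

After op 1 (type): buf='qux' undo_depth=1 redo_depth=0
After op 2 (type): buf='quxdog' undo_depth=2 redo_depth=0
After op 3 (undo): buf='qux' undo_depth=1 redo_depth=1
After op 4 (undo): buf='(empty)' undo_depth=0 redo_depth=2
After op 5 (type): buf='one' undo_depth=1 redo_depth=0
After op 6 (undo): buf='(empty)' undo_depth=0 redo_depth=1
After op 7 (type): buf='abc' undo_depth=1 redo_depth=0

Answer: abc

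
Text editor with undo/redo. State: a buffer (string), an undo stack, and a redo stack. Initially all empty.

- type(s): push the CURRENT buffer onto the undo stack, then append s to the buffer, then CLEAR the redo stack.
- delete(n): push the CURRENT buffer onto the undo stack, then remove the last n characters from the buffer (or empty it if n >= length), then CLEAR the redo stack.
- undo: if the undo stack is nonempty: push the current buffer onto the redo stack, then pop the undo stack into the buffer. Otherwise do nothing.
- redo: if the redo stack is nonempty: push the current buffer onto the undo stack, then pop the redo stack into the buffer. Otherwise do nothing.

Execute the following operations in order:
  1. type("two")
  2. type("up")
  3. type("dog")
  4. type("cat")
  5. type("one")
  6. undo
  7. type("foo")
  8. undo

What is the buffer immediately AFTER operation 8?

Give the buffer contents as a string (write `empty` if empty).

After op 1 (type): buf='two' undo_depth=1 redo_depth=0
After op 2 (type): buf='twoup' undo_depth=2 redo_depth=0
After op 3 (type): buf='twoupdog' undo_depth=3 redo_depth=0
After op 4 (type): buf='twoupdogcat' undo_depth=4 redo_depth=0
After op 5 (type): buf='twoupdogcatone' undo_depth=5 redo_depth=0
After op 6 (undo): buf='twoupdogcat' undo_depth=4 redo_depth=1
After op 7 (type): buf='twoupdogcatfoo' undo_depth=5 redo_depth=0
After op 8 (undo): buf='twoupdogcat' undo_depth=4 redo_depth=1

Answer: twoupdogcat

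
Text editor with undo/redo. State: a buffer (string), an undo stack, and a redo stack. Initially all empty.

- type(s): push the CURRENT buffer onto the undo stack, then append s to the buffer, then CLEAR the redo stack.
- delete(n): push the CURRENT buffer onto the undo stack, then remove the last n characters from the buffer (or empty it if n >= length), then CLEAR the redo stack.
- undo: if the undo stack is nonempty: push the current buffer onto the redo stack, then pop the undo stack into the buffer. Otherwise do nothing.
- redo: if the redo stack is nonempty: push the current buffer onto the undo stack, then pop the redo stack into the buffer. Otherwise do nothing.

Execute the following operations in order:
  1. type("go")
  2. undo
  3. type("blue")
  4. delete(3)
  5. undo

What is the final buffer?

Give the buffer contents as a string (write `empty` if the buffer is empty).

Answer: blue

Derivation:
After op 1 (type): buf='go' undo_depth=1 redo_depth=0
After op 2 (undo): buf='(empty)' undo_depth=0 redo_depth=1
After op 3 (type): buf='blue' undo_depth=1 redo_depth=0
After op 4 (delete): buf='b' undo_depth=2 redo_depth=0
After op 5 (undo): buf='blue' undo_depth=1 redo_depth=1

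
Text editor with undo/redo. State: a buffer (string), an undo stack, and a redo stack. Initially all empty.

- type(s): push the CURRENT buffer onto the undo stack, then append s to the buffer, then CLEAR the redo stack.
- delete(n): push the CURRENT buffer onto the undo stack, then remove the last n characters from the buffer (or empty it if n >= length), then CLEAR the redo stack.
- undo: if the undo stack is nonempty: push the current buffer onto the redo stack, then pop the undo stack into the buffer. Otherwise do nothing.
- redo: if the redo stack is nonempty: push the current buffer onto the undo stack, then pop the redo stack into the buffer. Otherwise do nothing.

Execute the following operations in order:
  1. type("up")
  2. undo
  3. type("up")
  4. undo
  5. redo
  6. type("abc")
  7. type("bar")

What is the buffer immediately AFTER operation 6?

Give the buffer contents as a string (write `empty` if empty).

After op 1 (type): buf='up' undo_depth=1 redo_depth=0
After op 2 (undo): buf='(empty)' undo_depth=0 redo_depth=1
After op 3 (type): buf='up' undo_depth=1 redo_depth=0
After op 4 (undo): buf='(empty)' undo_depth=0 redo_depth=1
After op 5 (redo): buf='up' undo_depth=1 redo_depth=0
After op 6 (type): buf='upabc' undo_depth=2 redo_depth=0

Answer: upabc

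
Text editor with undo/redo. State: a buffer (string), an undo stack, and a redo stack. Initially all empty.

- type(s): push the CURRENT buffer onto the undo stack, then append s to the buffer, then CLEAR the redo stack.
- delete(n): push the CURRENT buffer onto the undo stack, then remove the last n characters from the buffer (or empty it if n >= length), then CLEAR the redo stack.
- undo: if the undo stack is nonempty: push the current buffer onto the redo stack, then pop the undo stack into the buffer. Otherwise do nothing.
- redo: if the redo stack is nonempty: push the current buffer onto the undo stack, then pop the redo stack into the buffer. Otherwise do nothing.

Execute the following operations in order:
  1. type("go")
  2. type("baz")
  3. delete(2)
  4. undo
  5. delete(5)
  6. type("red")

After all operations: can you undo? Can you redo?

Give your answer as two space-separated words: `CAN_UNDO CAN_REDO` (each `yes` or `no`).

Answer: yes no

Derivation:
After op 1 (type): buf='go' undo_depth=1 redo_depth=0
After op 2 (type): buf='gobaz' undo_depth=2 redo_depth=0
After op 3 (delete): buf='gob' undo_depth=3 redo_depth=0
After op 4 (undo): buf='gobaz' undo_depth=2 redo_depth=1
After op 5 (delete): buf='(empty)' undo_depth=3 redo_depth=0
After op 6 (type): buf='red' undo_depth=4 redo_depth=0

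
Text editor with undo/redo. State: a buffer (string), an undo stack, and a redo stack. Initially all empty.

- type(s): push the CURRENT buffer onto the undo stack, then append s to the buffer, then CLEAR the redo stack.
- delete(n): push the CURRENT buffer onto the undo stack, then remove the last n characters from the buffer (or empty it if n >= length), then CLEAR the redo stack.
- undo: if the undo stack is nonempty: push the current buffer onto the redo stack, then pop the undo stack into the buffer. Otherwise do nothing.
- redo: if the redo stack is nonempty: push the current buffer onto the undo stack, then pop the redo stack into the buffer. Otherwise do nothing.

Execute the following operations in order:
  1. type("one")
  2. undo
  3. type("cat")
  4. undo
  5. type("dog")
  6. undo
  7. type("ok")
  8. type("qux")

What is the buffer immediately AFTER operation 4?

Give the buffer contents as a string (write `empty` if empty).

Answer: empty

Derivation:
After op 1 (type): buf='one' undo_depth=1 redo_depth=0
After op 2 (undo): buf='(empty)' undo_depth=0 redo_depth=1
After op 3 (type): buf='cat' undo_depth=1 redo_depth=0
After op 4 (undo): buf='(empty)' undo_depth=0 redo_depth=1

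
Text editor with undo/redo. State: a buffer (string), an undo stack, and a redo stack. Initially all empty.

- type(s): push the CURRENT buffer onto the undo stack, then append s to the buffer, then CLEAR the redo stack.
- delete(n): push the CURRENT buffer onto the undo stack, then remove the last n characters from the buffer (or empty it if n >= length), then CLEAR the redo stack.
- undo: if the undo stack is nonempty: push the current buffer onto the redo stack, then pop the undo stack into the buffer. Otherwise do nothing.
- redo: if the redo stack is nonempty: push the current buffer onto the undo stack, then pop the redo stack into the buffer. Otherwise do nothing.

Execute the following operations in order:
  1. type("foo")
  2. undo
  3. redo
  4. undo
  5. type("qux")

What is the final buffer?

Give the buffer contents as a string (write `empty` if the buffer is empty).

After op 1 (type): buf='foo' undo_depth=1 redo_depth=0
After op 2 (undo): buf='(empty)' undo_depth=0 redo_depth=1
After op 3 (redo): buf='foo' undo_depth=1 redo_depth=0
After op 4 (undo): buf='(empty)' undo_depth=0 redo_depth=1
After op 5 (type): buf='qux' undo_depth=1 redo_depth=0

Answer: qux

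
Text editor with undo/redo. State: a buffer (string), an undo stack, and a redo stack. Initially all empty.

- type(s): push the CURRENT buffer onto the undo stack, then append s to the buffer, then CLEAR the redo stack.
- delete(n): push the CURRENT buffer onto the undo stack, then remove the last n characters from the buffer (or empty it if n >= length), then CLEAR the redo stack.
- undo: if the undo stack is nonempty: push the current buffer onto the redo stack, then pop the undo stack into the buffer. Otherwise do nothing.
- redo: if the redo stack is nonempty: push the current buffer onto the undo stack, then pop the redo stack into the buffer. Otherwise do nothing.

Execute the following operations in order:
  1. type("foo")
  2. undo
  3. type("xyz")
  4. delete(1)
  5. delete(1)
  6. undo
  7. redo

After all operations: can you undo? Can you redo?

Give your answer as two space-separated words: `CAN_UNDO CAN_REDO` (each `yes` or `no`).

After op 1 (type): buf='foo' undo_depth=1 redo_depth=0
After op 2 (undo): buf='(empty)' undo_depth=0 redo_depth=1
After op 3 (type): buf='xyz' undo_depth=1 redo_depth=0
After op 4 (delete): buf='xy' undo_depth=2 redo_depth=0
After op 5 (delete): buf='x' undo_depth=3 redo_depth=0
After op 6 (undo): buf='xy' undo_depth=2 redo_depth=1
After op 7 (redo): buf='x' undo_depth=3 redo_depth=0

Answer: yes no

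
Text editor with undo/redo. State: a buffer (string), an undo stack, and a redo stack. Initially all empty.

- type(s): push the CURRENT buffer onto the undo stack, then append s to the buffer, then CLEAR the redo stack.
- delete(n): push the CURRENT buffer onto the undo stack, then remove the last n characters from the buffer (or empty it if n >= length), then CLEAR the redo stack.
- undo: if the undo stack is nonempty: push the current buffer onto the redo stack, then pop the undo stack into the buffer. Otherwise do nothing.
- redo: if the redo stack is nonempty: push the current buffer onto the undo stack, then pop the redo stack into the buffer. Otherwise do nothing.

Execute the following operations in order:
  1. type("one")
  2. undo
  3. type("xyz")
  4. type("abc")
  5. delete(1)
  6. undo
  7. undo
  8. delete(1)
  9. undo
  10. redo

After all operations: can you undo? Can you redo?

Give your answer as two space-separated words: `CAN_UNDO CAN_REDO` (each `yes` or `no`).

After op 1 (type): buf='one' undo_depth=1 redo_depth=0
After op 2 (undo): buf='(empty)' undo_depth=0 redo_depth=1
After op 3 (type): buf='xyz' undo_depth=1 redo_depth=0
After op 4 (type): buf='xyzabc' undo_depth=2 redo_depth=0
After op 5 (delete): buf='xyzab' undo_depth=3 redo_depth=0
After op 6 (undo): buf='xyzabc' undo_depth=2 redo_depth=1
After op 7 (undo): buf='xyz' undo_depth=1 redo_depth=2
After op 8 (delete): buf='xy' undo_depth=2 redo_depth=0
After op 9 (undo): buf='xyz' undo_depth=1 redo_depth=1
After op 10 (redo): buf='xy' undo_depth=2 redo_depth=0

Answer: yes no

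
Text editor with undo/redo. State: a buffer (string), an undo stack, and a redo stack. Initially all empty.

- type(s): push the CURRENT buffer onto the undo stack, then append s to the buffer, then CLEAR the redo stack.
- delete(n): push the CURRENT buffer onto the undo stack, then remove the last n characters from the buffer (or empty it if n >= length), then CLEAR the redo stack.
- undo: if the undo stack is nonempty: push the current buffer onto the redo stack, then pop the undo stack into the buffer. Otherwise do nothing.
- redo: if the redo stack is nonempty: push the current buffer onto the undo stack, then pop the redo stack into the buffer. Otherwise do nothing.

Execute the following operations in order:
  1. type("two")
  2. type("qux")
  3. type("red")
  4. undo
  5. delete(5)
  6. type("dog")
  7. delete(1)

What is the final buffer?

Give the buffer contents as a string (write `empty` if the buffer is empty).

Answer: tdo

Derivation:
After op 1 (type): buf='two' undo_depth=1 redo_depth=0
After op 2 (type): buf='twoqux' undo_depth=2 redo_depth=0
After op 3 (type): buf='twoquxred' undo_depth=3 redo_depth=0
After op 4 (undo): buf='twoqux' undo_depth=2 redo_depth=1
After op 5 (delete): buf='t' undo_depth=3 redo_depth=0
After op 6 (type): buf='tdog' undo_depth=4 redo_depth=0
After op 7 (delete): buf='tdo' undo_depth=5 redo_depth=0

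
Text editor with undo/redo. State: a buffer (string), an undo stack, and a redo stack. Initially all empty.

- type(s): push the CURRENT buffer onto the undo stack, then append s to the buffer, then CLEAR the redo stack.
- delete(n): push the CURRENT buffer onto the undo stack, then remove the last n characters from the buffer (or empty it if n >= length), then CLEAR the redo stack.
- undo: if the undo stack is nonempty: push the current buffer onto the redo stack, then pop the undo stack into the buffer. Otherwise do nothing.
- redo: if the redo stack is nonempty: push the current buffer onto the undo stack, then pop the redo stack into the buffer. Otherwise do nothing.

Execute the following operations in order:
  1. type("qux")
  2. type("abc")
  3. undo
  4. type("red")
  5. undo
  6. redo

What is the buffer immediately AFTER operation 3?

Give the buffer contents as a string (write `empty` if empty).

Answer: qux

Derivation:
After op 1 (type): buf='qux' undo_depth=1 redo_depth=0
After op 2 (type): buf='quxabc' undo_depth=2 redo_depth=0
After op 3 (undo): buf='qux' undo_depth=1 redo_depth=1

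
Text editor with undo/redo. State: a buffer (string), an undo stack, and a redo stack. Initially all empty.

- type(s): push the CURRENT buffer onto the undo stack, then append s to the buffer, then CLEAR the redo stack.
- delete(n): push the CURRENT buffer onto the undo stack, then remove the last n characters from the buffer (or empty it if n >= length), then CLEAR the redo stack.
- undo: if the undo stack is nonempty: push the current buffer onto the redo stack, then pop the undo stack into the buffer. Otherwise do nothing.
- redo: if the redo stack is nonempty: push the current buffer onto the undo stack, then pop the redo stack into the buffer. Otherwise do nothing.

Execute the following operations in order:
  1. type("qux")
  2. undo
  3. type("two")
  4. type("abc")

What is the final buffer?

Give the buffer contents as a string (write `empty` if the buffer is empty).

Answer: twoabc

Derivation:
After op 1 (type): buf='qux' undo_depth=1 redo_depth=0
After op 2 (undo): buf='(empty)' undo_depth=0 redo_depth=1
After op 3 (type): buf='two' undo_depth=1 redo_depth=0
After op 4 (type): buf='twoabc' undo_depth=2 redo_depth=0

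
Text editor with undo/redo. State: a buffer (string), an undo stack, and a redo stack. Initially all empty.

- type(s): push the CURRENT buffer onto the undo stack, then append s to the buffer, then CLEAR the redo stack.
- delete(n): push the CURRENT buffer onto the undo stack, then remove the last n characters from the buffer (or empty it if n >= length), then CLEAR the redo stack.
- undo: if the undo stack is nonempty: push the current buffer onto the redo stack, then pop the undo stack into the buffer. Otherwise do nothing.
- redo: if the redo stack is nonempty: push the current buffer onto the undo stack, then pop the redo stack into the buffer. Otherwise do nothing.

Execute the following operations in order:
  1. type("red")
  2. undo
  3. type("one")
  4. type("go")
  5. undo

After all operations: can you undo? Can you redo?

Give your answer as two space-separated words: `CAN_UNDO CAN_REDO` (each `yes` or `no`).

Answer: yes yes

Derivation:
After op 1 (type): buf='red' undo_depth=1 redo_depth=0
After op 2 (undo): buf='(empty)' undo_depth=0 redo_depth=1
After op 3 (type): buf='one' undo_depth=1 redo_depth=0
After op 4 (type): buf='onego' undo_depth=2 redo_depth=0
After op 5 (undo): buf='one' undo_depth=1 redo_depth=1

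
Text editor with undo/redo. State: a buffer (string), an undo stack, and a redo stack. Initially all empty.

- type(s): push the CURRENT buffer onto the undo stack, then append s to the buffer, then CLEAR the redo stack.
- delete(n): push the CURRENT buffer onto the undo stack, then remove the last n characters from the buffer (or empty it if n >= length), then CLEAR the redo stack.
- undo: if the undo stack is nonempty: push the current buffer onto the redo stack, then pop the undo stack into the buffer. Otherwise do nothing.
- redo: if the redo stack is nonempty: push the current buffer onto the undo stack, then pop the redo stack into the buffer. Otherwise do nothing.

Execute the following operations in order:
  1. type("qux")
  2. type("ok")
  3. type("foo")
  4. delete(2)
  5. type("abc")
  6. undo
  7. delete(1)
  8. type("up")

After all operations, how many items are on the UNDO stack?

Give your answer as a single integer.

Answer: 6

Derivation:
After op 1 (type): buf='qux' undo_depth=1 redo_depth=0
After op 2 (type): buf='quxok' undo_depth=2 redo_depth=0
After op 3 (type): buf='quxokfoo' undo_depth=3 redo_depth=0
After op 4 (delete): buf='quxokf' undo_depth=4 redo_depth=0
After op 5 (type): buf='quxokfabc' undo_depth=5 redo_depth=0
After op 6 (undo): buf='quxokf' undo_depth=4 redo_depth=1
After op 7 (delete): buf='quxok' undo_depth=5 redo_depth=0
After op 8 (type): buf='quxokup' undo_depth=6 redo_depth=0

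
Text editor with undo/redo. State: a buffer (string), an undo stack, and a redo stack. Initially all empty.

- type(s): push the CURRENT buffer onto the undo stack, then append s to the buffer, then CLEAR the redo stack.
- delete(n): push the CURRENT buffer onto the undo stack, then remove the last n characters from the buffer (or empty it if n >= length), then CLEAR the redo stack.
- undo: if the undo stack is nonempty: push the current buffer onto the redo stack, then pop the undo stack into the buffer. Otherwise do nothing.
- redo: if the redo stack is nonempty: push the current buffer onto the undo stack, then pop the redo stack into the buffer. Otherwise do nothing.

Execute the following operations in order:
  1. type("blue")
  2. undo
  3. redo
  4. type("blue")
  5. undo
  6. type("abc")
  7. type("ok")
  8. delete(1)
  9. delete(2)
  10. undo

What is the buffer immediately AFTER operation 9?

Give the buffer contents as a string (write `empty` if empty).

Answer: blueab

Derivation:
After op 1 (type): buf='blue' undo_depth=1 redo_depth=0
After op 2 (undo): buf='(empty)' undo_depth=0 redo_depth=1
After op 3 (redo): buf='blue' undo_depth=1 redo_depth=0
After op 4 (type): buf='blueblue' undo_depth=2 redo_depth=0
After op 5 (undo): buf='blue' undo_depth=1 redo_depth=1
After op 6 (type): buf='blueabc' undo_depth=2 redo_depth=0
After op 7 (type): buf='blueabcok' undo_depth=3 redo_depth=0
After op 8 (delete): buf='blueabco' undo_depth=4 redo_depth=0
After op 9 (delete): buf='blueab' undo_depth=5 redo_depth=0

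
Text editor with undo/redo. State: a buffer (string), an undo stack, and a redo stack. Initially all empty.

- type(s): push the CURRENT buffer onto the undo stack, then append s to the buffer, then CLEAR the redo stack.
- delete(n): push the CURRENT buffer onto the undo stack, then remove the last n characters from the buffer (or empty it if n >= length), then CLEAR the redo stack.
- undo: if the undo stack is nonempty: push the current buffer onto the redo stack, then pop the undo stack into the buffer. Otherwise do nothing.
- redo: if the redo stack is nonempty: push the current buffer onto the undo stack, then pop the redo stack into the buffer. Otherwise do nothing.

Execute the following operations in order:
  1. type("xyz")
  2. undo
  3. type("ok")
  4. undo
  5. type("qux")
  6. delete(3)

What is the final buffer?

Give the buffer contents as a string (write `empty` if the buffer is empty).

Answer: empty

Derivation:
After op 1 (type): buf='xyz' undo_depth=1 redo_depth=0
After op 2 (undo): buf='(empty)' undo_depth=0 redo_depth=1
After op 3 (type): buf='ok' undo_depth=1 redo_depth=0
After op 4 (undo): buf='(empty)' undo_depth=0 redo_depth=1
After op 5 (type): buf='qux' undo_depth=1 redo_depth=0
After op 6 (delete): buf='(empty)' undo_depth=2 redo_depth=0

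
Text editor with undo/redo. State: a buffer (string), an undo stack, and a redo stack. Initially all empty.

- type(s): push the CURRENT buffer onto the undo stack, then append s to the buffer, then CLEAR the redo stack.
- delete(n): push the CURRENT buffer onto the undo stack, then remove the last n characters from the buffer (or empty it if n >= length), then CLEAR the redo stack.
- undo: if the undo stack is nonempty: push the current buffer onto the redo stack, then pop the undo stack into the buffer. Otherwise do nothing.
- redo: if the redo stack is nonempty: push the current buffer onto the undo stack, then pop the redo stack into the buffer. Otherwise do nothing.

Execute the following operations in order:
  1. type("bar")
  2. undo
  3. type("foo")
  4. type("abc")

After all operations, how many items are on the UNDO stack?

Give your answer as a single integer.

Answer: 2

Derivation:
After op 1 (type): buf='bar' undo_depth=1 redo_depth=0
After op 2 (undo): buf='(empty)' undo_depth=0 redo_depth=1
After op 3 (type): buf='foo' undo_depth=1 redo_depth=0
After op 4 (type): buf='fooabc' undo_depth=2 redo_depth=0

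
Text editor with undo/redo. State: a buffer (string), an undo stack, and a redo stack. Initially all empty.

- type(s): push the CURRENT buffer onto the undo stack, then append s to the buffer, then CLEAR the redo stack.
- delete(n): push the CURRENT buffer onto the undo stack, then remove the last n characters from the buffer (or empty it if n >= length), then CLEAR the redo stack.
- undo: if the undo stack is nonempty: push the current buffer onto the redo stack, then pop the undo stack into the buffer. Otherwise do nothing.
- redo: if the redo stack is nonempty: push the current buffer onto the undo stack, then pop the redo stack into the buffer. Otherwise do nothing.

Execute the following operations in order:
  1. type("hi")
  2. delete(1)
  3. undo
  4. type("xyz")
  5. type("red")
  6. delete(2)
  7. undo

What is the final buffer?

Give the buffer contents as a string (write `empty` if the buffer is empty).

Answer: hixyzred

Derivation:
After op 1 (type): buf='hi' undo_depth=1 redo_depth=0
After op 2 (delete): buf='h' undo_depth=2 redo_depth=0
After op 3 (undo): buf='hi' undo_depth=1 redo_depth=1
After op 4 (type): buf='hixyz' undo_depth=2 redo_depth=0
After op 5 (type): buf='hixyzred' undo_depth=3 redo_depth=0
After op 6 (delete): buf='hixyzr' undo_depth=4 redo_depth=0
After op 7 (undo): buf='hixyzred' undo_depth=3 redo_depth=1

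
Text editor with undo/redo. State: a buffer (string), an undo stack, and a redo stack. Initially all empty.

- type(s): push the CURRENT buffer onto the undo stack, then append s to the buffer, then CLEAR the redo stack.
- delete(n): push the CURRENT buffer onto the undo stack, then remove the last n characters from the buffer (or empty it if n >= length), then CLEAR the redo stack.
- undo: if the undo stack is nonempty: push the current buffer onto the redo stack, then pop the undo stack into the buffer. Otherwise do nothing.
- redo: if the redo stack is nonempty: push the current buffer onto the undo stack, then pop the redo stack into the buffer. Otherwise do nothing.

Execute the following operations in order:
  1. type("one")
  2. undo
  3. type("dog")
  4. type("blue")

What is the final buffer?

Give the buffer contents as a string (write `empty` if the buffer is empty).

Answer: dogblue

Derivation:
After op 1 (type): buf='one' undo_depth=1 redo_depth=0
After op 2 (undo): buf='(empty)' undo_depth=0 redo_depth=1
After op 3 (type): buf='dog' undo_depth=1 redo_depth=0
After op 4 (type): buf='dogblue' undo_depth=2 redo_depth=0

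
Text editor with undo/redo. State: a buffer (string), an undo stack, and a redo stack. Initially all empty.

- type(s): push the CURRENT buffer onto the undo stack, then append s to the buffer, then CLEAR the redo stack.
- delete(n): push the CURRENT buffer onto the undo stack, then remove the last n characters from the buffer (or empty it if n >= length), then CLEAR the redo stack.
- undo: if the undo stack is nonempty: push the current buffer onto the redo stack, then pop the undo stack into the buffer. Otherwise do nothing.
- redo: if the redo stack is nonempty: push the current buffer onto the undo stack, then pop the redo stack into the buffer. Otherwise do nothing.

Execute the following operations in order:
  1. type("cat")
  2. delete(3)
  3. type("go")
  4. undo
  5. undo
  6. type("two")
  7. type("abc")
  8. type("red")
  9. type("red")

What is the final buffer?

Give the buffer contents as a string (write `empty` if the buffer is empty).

Answer: cattwoabcredred

Derivation:
After op 1 (type): buf='cat' undo_depth=1 redo_depth=0
After op 2 (delete): buf='(empty)' undo_depth=2 redo_depth=0
After op 3 (type): buf='go' undo_depth=3 redo_depth=0
After op 4 (undo): buf='(empty)' undo_depth=2 redo_depth=1
After op 5 (undo): buf='cat' undo_depth=1 redo_depth=2
After op 6 (type): buf='cattwo' undo_depth=2 redo_depth=0
After op 7 (type): buf='cattwoabc' undo_depth=3 redo_depth=0
After op 8 (type): buf='cattwoabcred' undo_depth=4 redo_depth=0
After op 9 (type): buf='cattwoabcredred' undo_depth=5 redo_depth=0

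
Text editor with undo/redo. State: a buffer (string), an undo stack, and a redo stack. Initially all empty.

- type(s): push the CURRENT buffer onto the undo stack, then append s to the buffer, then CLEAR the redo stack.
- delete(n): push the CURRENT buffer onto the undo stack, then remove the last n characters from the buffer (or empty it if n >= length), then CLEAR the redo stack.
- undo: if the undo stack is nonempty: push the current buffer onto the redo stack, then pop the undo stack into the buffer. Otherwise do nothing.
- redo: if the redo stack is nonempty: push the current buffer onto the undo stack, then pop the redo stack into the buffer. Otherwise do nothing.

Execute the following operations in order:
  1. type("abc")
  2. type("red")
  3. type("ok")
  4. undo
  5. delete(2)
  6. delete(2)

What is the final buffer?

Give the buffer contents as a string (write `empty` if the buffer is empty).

Answer: ab

Derivation:
After op 1 (type): buf='abc' undo_depth=1 redo_depth=0
After op 2 (type): buf='abcred' undo_depth=2 redo_depth=0
After op 3 (type): buf='abcredok' undo_depth=3 redo_depth=0
After op 4 (undo): buf='abcred' undo_depth=2 redo_depth=1
After op 5 (delete): buf='abcr' undo_depth=3 redo_depth=0
After op 6 (delete): buf='ab' undo_depth=4 redo_depth=0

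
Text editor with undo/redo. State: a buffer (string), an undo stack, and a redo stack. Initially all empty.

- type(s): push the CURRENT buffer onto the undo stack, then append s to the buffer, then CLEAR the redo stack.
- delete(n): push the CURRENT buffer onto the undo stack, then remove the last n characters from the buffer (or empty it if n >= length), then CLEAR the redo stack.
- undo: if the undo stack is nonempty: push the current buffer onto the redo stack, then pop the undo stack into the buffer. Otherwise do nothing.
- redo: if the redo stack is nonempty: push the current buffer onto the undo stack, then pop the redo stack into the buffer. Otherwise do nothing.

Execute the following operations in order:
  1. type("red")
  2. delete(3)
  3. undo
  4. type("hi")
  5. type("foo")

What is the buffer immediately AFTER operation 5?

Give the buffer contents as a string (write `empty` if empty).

After op 1 (type): buf='red' undo_depth=1 redo_depth=0
After op 2 (delete): buf='(empty)' undo_depth=2 redo_depth=0
After op 3 (undo): buf='red' undo_depth=1 redo_depth=1
After op 4 (type): buf='redhi' undo_depth=2 redo_depth=0
After op 5 (type): buf='redhifoo' undo_depth=3 redo_depth=0

Answer: redhifoo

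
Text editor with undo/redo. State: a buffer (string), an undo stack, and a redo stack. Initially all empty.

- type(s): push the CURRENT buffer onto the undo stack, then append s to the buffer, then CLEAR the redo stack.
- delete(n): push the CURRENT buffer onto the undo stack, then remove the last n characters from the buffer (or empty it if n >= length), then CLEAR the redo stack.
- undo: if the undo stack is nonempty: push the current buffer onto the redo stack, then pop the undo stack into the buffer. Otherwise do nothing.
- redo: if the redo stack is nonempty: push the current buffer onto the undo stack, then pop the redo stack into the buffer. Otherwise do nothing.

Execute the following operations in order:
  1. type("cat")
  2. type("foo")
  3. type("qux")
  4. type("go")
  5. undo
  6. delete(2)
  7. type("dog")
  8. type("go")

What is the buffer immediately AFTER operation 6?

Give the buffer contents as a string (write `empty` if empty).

Answer: catfooq

Derivation:
After op 1 (type): buf='cat' undo_depth=1 redo_depth=0
After op 2 (type): buf='catfoo' undo_depth=2 redo_depth=0
After op 3 (type): buf='catfooqux' undo_depth=3 redo_depth=0
After op 4 (type): buf='catfooquxgo' undo_depth=4 redo_depth=0
After op 5 (undo): buf='catfooqux' undo_depth=3 redo_depth=1
After op 6 (delete): buf='catfooq' undo_depth=4 redo_depth=0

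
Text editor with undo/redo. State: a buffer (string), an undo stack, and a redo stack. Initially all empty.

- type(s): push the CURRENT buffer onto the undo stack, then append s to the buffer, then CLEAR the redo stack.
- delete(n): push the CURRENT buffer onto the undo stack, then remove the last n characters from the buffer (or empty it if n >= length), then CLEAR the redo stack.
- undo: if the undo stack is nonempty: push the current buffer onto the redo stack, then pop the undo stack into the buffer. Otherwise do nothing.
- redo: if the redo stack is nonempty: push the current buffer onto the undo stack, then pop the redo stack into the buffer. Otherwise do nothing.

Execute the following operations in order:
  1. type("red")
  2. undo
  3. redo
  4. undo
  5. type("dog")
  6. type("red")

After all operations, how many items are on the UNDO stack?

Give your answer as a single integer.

After op 1 (type): buf='red' undo_depth=1 redo_depth=0
After op 2 (undo): buf='(empty)' undo_depth=0 redo_depth=1
After op 3 (redo): buf='red' undo_depth=1 redo_depth=0
After op 4 (undo): buf='(empty)' undo_depth=0 redo_depth=1
After op 5 (type): buf='dog' undo_depth=1 redo_depth=0
After op 6 (type): buf='dogred' undo_depth=2 redo_depth=0

Answer: 2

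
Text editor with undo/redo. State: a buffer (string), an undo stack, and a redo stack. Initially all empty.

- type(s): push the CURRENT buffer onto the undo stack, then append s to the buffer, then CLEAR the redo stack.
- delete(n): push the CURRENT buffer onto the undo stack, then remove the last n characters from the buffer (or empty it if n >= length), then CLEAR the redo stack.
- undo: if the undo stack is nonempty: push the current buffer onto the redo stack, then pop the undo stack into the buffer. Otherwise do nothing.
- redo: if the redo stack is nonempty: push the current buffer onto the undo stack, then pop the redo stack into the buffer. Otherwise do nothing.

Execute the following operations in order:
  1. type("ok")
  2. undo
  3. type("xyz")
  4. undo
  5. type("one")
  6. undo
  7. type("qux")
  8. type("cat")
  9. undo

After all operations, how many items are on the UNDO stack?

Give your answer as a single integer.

After op 1 (type): buf='ok' undo_depth=1 redo_depth=0
After op 2 (undo): buf='(empty)' undo_depth=0 redo_depth=1
After op 3 (type): buf='xyz' undo_depth=1 redo_depth=0
After op 4 (undo): buf='(empty)' undo_depth=0 redo_depth=1
After op 5 (type): buf='one' undo_depth=1 redo_depth=0
After op 6 (undo): buf='(empty)' undo_depth=0 redo_depth=1
After op 7 (type): buf='qux' undo_depth=1 redo_depth=0
After op 8 (type): buf='quxcat' undo_depth=2 redo_depth=0
After op 9 (undo): buf='qux' undo_depth=1 redo_depth=1

Answer: 1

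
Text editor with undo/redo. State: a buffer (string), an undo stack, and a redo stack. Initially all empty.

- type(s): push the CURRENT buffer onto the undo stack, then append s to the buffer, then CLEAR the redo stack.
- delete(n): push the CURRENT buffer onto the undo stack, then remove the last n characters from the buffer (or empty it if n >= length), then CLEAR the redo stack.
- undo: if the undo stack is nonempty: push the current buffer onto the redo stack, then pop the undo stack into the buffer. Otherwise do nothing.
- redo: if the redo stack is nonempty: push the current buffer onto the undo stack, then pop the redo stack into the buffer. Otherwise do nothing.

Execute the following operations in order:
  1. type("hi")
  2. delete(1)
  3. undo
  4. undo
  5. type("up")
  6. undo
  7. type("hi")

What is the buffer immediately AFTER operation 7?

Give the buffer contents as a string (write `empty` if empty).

After op 1 (type): buf='hi' undo_depth=1 redo_depth=0
After op 2 (delete): buf='h' undo_depth=2 redo_depth=0
After op 3 (undo): buf='hi' undo_depth=1 redo_depth=1
After op 4 (undo): buf='(empty)' undo_depth=0 redo_depth=2
After op 5 (type): buf='up' undo_depth=1 redo_depth=0
After op 6 (undo): buf='(empty)' undo_depth=0 redo_depth=1
After op 7 (type): buf='hi' undo_depth=1 redo_depth=0

Answer: hi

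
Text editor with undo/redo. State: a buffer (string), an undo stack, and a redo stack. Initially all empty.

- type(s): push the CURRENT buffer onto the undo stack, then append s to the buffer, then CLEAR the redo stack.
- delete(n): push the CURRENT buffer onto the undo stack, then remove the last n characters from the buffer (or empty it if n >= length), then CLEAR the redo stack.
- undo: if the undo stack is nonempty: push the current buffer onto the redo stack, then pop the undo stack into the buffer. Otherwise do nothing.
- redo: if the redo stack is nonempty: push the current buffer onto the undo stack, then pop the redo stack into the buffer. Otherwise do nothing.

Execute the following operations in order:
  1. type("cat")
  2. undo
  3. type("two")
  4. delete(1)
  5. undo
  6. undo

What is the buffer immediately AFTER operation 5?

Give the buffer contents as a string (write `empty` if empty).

Answer: two

Derivation:
After op 1 (type): buf='cat' undo_depth=1 redo_depth=0
After op 2 (undo): buf='(empty)' undo_depth=0 redo_depth=1
After op 3 (type): buf='two' undo_depth=1 redo_depth=0
After op 4 (delete): buf='tw' undo_depth=2 redo_depth=0
After op 5 (undo): buf='two' undo_depth=1 redo_depth=1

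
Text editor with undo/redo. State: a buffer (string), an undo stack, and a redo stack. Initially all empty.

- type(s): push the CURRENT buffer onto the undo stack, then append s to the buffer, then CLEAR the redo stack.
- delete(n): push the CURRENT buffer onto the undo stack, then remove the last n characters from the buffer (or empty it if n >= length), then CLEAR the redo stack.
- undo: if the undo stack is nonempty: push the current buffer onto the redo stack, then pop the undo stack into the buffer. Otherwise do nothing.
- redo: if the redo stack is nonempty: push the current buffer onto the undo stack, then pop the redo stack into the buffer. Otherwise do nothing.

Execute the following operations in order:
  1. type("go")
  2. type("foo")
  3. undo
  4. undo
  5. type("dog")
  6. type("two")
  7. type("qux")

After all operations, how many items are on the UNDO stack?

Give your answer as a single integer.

After op 1 (type): buf='go' undo_depth=1 redo_depth=0
After op 2 (type): buf='gofoo' undo_depth=2 redo_depth=0
After op 3 (undo): buf='go' undo_depth=1 redo_depth=1
After op 4 (undo): buf='(empty)' undo_depth=0 redo_depth=2
After op 5 (type): buf='dog' undo_depth=1 redo_depth=0
After op 6 (type): buf='dogtwo' undo_depth=2 redo_depth=0
After op 7 (type): buf='dogtwoqux' undo_depth=3 redo_depth=0

Answer: 3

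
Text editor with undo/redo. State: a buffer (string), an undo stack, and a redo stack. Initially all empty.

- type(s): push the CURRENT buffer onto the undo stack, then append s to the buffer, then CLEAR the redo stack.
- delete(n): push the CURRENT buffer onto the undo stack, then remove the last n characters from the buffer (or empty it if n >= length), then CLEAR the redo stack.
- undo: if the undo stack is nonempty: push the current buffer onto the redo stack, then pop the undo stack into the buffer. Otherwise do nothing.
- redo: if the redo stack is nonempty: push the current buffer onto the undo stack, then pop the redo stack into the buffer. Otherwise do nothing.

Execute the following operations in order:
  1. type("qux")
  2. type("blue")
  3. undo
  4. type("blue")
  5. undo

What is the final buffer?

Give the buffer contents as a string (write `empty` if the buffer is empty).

After op 1 (type): buf='qux' undo_depth=1 redo_depth=0
After op 2 (type): buf='quxblue' undo_depth=2 redo_depth=0
After op 3 (undo): buf='qux' undo_depth=1 redo_depth=1
After op 4 (type): buf='quxblue' undo_depth=2 redo_depth=0
After op 5 (undo): buf='qux' undo_depth=1 redo_depth=1

Answer: qux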